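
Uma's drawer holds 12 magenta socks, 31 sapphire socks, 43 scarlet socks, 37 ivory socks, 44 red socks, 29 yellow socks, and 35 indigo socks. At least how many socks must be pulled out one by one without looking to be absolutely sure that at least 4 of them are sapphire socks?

204

In the worst case for collecting sapphire socks, every non-sapphire sock comes out first.
There are 12 + 43 + 37 + 44 + 29 + 35 = 200 non-sapphire socks altogether.
After those, each further sock must be sapphire, so 200 + 4 = 204 draws guarantee 4 sapphire socks.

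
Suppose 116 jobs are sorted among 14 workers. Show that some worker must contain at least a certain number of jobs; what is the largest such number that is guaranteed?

9

Pigeonhole: the 14 workers are the holes and the 116 jobs are the pigeons.
If every worker held at most 8 jobs, the total would be at most 14 × 8 = 112, which is less than 116.
So some worker holds at least ⌈116/14⌉ = 9 jobs.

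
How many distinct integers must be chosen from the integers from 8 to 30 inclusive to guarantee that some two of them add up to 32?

A set avoiding the sum 32 can contain at most one of each pair {x, 32−x}, plus the 7 elements whose complement lies outside the range or equal to its own complement.
The integers 16, …, 30 (15 of them) are such a set: any two sum to at least 16+17 = 33 > 32.
Pigeonhole: any 16th integer completes one of the 8 pairs, so 16 choices force a sum of 32.

16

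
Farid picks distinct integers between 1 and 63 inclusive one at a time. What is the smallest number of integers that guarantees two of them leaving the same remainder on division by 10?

By the pigeonhole principle, the 10 residue classes mod 10 are the pigeonholes.
With 10 integers one could put 1 in each residue class and have no class reach 2.
The 11th integer pushes some class to 2, so 10·1 + 1 = 11.

11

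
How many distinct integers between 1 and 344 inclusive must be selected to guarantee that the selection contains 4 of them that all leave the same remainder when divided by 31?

Pigeonhole: the 31 residue classes mod 31 are the pigeonholes.
With 93 integers one could put 3 in each residue class and have no class reach 4.
The 94th integer pushes some class to 4, so 31·3 + 1 = 94.

94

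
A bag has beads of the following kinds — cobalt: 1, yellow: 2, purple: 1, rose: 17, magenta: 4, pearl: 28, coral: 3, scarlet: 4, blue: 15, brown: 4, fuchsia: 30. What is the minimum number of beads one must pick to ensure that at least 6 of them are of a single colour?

40

An adversary could hand out at most 5 beads per colour (7 colours run out sooner): 1 + 2 + 1 + 5 + 4 + 5 + 3 + 4 + 5 + 4 + 5 = 39 beads and still no colour has 6.
By the pigeonhole principle, one more bead lands in a colour already at 5, so 40 draws are enough and 39 are not.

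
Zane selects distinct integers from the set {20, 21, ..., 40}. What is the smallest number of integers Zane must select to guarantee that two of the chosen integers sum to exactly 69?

Group the elements by complementary pair {x, 69−x}: {29,40}, {30,39}, {31,38}, …, giving 6 two-element pairs and 9 integers whose partner 69−x falls outside [20,40].
By the pigeonhole principle, treating each of those 15 groups as a pigeonhole, one can pick one integer per group — 15 integers — with no two summing to 69.
The 16th integer lands in an occupied pair, forcing a sum of 69.

16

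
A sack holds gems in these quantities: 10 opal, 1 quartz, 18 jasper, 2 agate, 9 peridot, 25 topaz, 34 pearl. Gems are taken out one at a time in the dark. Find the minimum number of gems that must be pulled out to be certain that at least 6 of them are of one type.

The 7 types are the holes; the gems drawn are the pigeons.
To avoid 6 of any one type, the worst case takes at most 5 of each type, or every gem of a type that has fewer than 5.
That gives 5 + 1 + 5 + 2 + 5 + 5 + 5 = 28 gems with no type reaching 6.
The next gem forces some type to 6, so 28 + 1 = 29.

29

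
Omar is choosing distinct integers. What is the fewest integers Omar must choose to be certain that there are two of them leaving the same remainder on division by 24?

Pigeonhole: the 24 residue classes mod 24 are the pigeonholes.
With 24 integers one could put 1 in each residue class and have no class reach 2.
The 25th integer pushes some class to 2, so 24·1 + 1 = 25.

25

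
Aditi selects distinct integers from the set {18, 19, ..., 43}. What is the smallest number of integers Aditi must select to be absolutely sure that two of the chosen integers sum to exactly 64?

16

Group the elements by complementary pair {x, 64−x}: {21,43}, {22,42}, {23,41}, …, giving 11 two-element pairs; the single value 32 (it cannot pair with itself since the integers are distinct); and 3 integers whose partner 64−x falls outside [18,43].
By the pigeonhole principle, treating each of those 15 groups as a pigeonhole, one can pick one integer per group — 15 integers — with no two summing to 64.
The 16th integer lands in an occupied pair, forcing a sum of 64.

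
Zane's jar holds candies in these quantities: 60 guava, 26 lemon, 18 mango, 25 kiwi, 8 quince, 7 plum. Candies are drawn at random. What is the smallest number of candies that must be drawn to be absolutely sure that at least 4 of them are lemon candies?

122

In the worst case for collecting lemon candies, every non-lemon candy comes out first.
There are 60 + 18 + 25 + 8 + 7 = 118 non-lemon candies altogether.
After those, each further candy must be lemon, so 118 + 4 = 122 draws guarantee 4 lemon candies.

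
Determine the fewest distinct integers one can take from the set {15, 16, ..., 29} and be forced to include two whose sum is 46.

Group the elements by complementary pair {x, 46−x}: {17,29}, {18,28}, {19,27}, …, giving 6 two-element pairs; the single value 23 (it cannot pair with itself since the integers are distinct); and 2 integers whose partner 46−x falls outside [15,29].
Treating each of those 9 groups as a pigeonhole, one can pick one integer per group — 9 integers — with no two summing to 46.
The 10th integer lands in an occupied pair, forcing a sum of 46.

10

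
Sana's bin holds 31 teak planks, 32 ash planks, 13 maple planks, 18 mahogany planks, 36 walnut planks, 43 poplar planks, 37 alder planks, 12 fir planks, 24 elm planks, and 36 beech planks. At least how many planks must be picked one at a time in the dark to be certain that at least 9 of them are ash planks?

In the worst case for collecting ash planks, every non-ash plank comes out first.
There are 31 + 13 + 18 + 36 + 43 + 37 + 12 + 24 + 36 = 250 non-ash planks altogether.
After those, each further plank must be ash, so 250 + 9 = 259 draws guarantee 9 ash planks.

259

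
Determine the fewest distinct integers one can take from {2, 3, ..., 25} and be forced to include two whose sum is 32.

16

A set avoiding the sum 32 can contain at most one of each pair {x, 32−x}, plus the 6 elements whose complement lies outside the range or equal to its own complement.
The integers 2, …, 16 (15 of them) are such a set: any two sum to at least 2+3 = 5 and at most 15+16 = 31 < 32.
Pigeonhole: any 16th integer completes one of the 9 pairs, so 16 choices force a sum of 32.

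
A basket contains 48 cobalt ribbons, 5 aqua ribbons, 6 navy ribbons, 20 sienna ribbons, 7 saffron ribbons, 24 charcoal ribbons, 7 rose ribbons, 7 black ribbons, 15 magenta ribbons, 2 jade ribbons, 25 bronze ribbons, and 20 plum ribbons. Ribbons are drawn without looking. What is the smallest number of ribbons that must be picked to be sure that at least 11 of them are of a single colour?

95

By pigeonhole, the 12 colours are the holes; the ribbons drawn are the pigeons.
To avoid 11 of any one colour, the worst case takes at most 10 of each colour, or every ribbon of a colour that has fewer than 10.
That gives 10 + 5 + 6 + 10 + 7 + 10 + 7 + 7 + 10 + 2 + 10 + 10 = 94 ribbons with no colour reaching 11.
The next ribbon forces some colour to 11, so 94 + 1 = 95.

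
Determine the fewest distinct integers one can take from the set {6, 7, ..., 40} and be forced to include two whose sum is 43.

Group the elements by complementary pair {x, 43−x}: {6,37}, {7,36}, {8,35}, …, giving 16 two-element pairs and 3 integers whose partner 43−x falls outside [6,40].
Treating each of those 19 groups as a pigeonhole, one can pick one integer per group — 19 integers — with no two summing to 43.
The 20th integer lands in an occupied pair, forcing a sum of 43.

20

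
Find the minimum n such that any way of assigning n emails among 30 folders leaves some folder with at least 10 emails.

With 270 emails one could put exactly 9 in each of the 30 folders, and no folder would reach 10.
One more email must land in a folder that already has 9, giving it 10.
So 30 × 9 + 1 = 271 emails are required.

271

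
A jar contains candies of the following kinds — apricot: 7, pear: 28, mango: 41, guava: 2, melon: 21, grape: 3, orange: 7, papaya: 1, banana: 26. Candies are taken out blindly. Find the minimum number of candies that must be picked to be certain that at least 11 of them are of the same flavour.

An adversary could hand out at most 10 candies per flavour (5 flavours run out sooner): 7 + 10 + 10 + 2 + 10 + 3 + 7 + 1 + 10 = 60 candies and still no flavour has 11.
One more candy lands in a flavour already at 10, so 61 draws are enough and 60 are not.

61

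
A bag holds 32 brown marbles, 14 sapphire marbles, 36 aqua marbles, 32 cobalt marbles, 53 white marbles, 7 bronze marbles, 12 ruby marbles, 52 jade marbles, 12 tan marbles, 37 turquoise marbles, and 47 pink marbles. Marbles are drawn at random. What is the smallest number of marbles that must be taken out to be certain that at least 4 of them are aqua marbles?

In the worst case for collecting aqua marbles, every non-aqua marble comes out first.
There are 32 + 14 + 32 + 53 + 7 + 12 + 52 + 12 + 37 + 47 = 298 non-aqua marbles altogether.
After those, each further marble must be aqua, so 298 + 4 = 302 draws guarantee 4 aqua marbles.

302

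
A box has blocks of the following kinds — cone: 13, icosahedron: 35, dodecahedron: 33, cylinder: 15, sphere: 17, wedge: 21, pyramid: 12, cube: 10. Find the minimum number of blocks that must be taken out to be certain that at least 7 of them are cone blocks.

150

In the worst case for collecting cone blocks, every non-cone block comes out first.
There are 35 + 33 + 15 + 17 + 21 + 12 + 10 = 143 non-cone blocks altogether.
After those, each further block must be cone, so 143 + 7 = 150 draws guarantee 7 cone blocks.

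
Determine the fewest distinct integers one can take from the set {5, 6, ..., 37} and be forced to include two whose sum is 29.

Two chosen integers sum to 29 exactly when both halves of some pair {x, 29−x} with 5 ≤ x ≤ 29−x ≤ 24 are chosen — 10 such pairs.
The remaining 13 elements (those with no distinct partner in range) can never complete a 29-sum, so the worst case takes all of them and one from each pair: 13 + 10 = 23.
By pigeonhole, the 24th integer has to be the second member of some pair, so 23 + 1 = 24.

24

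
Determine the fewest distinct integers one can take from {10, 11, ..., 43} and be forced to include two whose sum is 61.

22

Group the elements by complementary pair {x, 61−x}: {18,43}, {19,42}, {20,41}, …, giving 13 two-element pairs and 8 integers whose partner 61−x falls outside [10,43].
By pigeonhole, treating each of those 21 groups as a pigeonhole, one can pick one integer per group — 21 integers — with no two summing to 61.
The 22nd integer lands in an occupied pair, forcing a sum of 61.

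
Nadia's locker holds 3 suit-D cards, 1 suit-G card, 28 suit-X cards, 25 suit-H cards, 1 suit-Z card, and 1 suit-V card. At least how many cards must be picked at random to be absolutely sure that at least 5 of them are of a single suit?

The 6 suits are the holes; the cards drawn are the pigeons.
To avoid 5 of any one suit, the worst case takes at most 4 of each suit, or every card of a suit that has fewer than 4.
That gives 3 + 1 + 4 + 4 + 1 + 1 = 14 cards with no suit reaching 5.
The next card forces some suit to 5, so 14 + 1 = 15.

15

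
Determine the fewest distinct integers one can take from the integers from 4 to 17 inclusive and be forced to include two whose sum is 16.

Two chosen integers sum to 16 exactly when both halves of some pair {x, 16−x} with 4 ≤ x ≤ 16−x ≤ 12 are chosen — 4 such pairs.
The remaining 6 elements (those with no distinct partner in range) can never complete a 16-sum, so the worst case takes all of them and one from each pair: 6 + 4 = 10.
The 11th integer has to be the second member of some pair, so 10 + 1 = 11.

11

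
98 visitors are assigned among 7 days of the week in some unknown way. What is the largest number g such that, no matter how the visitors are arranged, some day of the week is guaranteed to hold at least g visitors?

Pigeonhole: the 7 days of the week are the holes and the 98 visitors are the pigeons.
If every day of the week held at most 13 visitors, the total would be at most 7 × 13 = 91, which is less than 98.
So some day of the week holds at least ⌈98/7⌉ = 14 visitors.

14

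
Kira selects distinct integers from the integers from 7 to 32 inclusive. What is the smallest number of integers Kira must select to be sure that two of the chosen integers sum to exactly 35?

16

A set avoiding the sum 35 can contain at most one of each pair {x, 35−x}, plus the 4 elements whose complement lies outside the range.
The integers 18, …, 32 (15 of them) are such a set: any two sum to at least 18+19 = 37 > 35.
Any 16th integer completes one of the 11 pairs, so 16 choices force a sum of 35.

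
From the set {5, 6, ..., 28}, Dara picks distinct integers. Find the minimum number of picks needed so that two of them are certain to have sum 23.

18

A set avoiding the sum 23 can contain at most one of each pair {x, 23−x}, plus the 10 elements whose complement lies outside the range.
The integers 12, …, 28 (17 of them) are such a set: any two sum to at least 12+13 = 25 > 23.
By the pigeonhole principle, any 18th integer completes one of the 7 pairs, so 18 choices force a sum of 23.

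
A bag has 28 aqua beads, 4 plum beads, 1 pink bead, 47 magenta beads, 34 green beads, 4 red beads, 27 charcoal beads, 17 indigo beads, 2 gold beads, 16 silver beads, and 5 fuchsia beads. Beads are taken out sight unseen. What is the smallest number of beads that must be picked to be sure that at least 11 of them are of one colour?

77

An adversary could hand out at most 10 beads per colour (5 colours run out sooner): 10 + 4 + 1 + 10 + 10 + 4 + 10 + 10 + 2 + 10 + 5 = 76 beads and still no colour has 11.
By pigeonhole, one more bead lands in a colour already at 10, so 77 draws are enough and 76 are not.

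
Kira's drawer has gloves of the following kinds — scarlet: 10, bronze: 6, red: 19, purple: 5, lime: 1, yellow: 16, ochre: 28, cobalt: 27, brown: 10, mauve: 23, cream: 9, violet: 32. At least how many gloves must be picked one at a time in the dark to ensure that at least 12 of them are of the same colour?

108

An adversary could hand out at most 11 gloves per colour (6 colours run out sooner): 10 + 6 + 11 + 5 + 1 + 11 + 11 + 11 + 10 + 11 + 9 + 11 = 107 gloves and still no colour has 12.
One more glove lands in a colour already at 11, so 108 draws are enough and 107 are not.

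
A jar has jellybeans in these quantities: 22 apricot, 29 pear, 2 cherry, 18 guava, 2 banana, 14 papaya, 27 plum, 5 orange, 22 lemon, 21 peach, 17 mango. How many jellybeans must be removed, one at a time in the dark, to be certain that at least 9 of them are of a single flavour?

74

By the pigeonhole principle, the 11 flavours are the holes; the jellybeans drawn are the pigeons.
To avoid 9 of any one flavour, the worst case takes at most 8 of each flavour, or every jellybean of a flavour that has fewer than 8.
That gives 8 + 8 + 2 + 8 + 2 + 8 + 8 + 5 + 8 + 8 + 8 = 73 jellybeans with no flavour reaching 9.
The next jellybean forces some flavour to 9, so 73 + 1 = 74.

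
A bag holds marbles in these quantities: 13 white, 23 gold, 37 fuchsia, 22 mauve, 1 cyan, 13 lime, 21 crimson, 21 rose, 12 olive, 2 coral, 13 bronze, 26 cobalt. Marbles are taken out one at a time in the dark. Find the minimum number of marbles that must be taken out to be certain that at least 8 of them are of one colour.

74

The 12 colours are the holes; the marbles drawn are the pigeons.
To avoid 8 of any one colour, the worst case takes at most 7 of each colour, or every marble of a colour that has fewer than 7.
That gives 7 + 7 + 7 + 7 + 1 + 7 + 7 + 7 + 7 + 2 + 7 + 7 = 73 marbles with no colour reaching 8.
The next marble forces some colour to 8, so 73 + 1 = 74.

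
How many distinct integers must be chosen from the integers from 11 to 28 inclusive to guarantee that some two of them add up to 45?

13

A set avoiding the sum 45 can contain at most one of each pair {x, 45−x}, plus the 6 elements whose complement lies outside the range.
The integers 11, …, 22 (12 of them) are such a set: any two sum to at least 11+12 = 23 and at most 21+22 = 43 < 45.
Pigeonhole: any 13th integer completes one of the 6 pairs, so 13 choices force a sum of 45.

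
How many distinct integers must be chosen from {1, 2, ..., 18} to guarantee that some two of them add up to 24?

A set avoiding the sum 24 can contain at most one of each pair {x, 24−x}, plus the 6 elements whose complement lies outside the range or equal to its own complement.
The integers 1, …, 12 (12 of them) are such a set: any two sum to at least 1+2 = 3 and at most 11+12 = 23 < 24.
Any 13th integer completes one of the 6 pairs, so 13 choices force a sum of 24.

13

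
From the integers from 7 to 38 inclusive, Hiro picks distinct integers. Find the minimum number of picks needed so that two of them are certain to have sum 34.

Two chosen integers sum to 34 exactly when both halves of some pair {x, 34−x} with 7 ≤ x ≤ 34−x ≤ 27 are chosen — 10 such pairs.
The remaining 12 elements (those with no distinct partner in range) can never complete a 34-sum, so the worst case takes all of them and one from each pair: 12 + 10 = 22.
By pigeonhole, the 23rd integer has to be the second member of some pair, so 22 + 1 = 23.

23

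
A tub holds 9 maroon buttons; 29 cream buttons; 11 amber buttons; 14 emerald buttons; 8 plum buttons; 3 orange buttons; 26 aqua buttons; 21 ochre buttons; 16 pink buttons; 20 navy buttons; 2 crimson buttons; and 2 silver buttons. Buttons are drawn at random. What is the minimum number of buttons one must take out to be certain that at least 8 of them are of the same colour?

71

An adversary could hand out at most 7 buttons per colour (orange, crimson, silver run out sooner): 7 + 7 + 7 + 7 + 7 + 3 + 7 + 7 + 7 + 7 + 2 + 2 = 70 buttons and still no colour has 8.
By pigeonhole, one more button lands in a colour already at 7, so 71 draws are enough and 70 are not.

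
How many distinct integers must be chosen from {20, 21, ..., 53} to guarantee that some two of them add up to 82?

A set avoiding the sum 82 can contain at most one of each pair {x, 82−x}, plus the 10 elements whose complement lies outside the range or equal to its own complement.
The integers 20, …, 41 (22 of them) are such a set: any two sum to at least 20+21 = 41 and at most 40+41 = 81 < 82.
By pigeonhole, any 23rd integer completes one of the 12 pairs, so 23 choices force a sum of 82.

23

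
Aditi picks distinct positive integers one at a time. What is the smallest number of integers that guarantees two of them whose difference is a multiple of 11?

12

Integers whose pairwise differences are multiples of 11 are exactly those sharing a remainder mod 11. The 11 residue classes mod 11 are the pigeonholes.
With 11 integers one could put 1 in each residue class and have no class reach 2.
The 12th integer pushes some class to 2, so 11·1 + 1 = 12.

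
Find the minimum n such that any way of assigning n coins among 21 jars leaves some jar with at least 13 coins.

With 252 coins one could put exactly 12 in each of the 21 jars, and no jar would reach 13.
One more coin must land in a jar that already has 12, giving it 13.
So 21 × 12 + 1 = 253 coins are required.

253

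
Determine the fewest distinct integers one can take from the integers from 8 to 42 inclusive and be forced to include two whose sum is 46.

21

Group the elements by complementary pair {x, 46−x}: {8,38}, {9,37}, {10,36}, …, giving 15 two-element pairs; the single value 23 (it cannot pair with itself since the integers are distinct); and 4 integers whose partner 46−x falls outside [8,42].
Treating each of those 20 groups as a pigeonhole, one can pick one integer per group — 20 integers — with no two summing to 46.
The 21st integer lands in an occupied pair, forcing a sum of 46.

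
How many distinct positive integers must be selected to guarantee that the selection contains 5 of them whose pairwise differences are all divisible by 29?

117

Integers whose pairwise differences are multiples of 29 are exactly those sharing a remainder mod 29. The 29 residue classes mod 29 are the pigeonholes.
With 116 integers one could put 4 in each residue class and have no class reach 5.
The 117th integer pushes some class to 5, so 29·4 + 1 = 117.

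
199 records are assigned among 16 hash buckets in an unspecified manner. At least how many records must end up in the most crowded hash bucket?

Pigeonhole: the 16 hash buckets are the holes and the 199 records are the pigeons.
If every hash bucket held at most 12 records, the total would be at most 16 × 12 = 192, which is less than 199.
So some hash bucket holds at least ⌈199/16⌉ = 13 records.

13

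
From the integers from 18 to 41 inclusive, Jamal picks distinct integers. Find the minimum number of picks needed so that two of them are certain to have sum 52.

17

A set avoiding the sum 52 can contain at most one of each pair {x, 52−x}, plus the 8 elements whose complement lies outside the range or equal to its own complement.
The integers 26, …, 41 (16 of them) are such a set: any two sum to at least 26+27 = 53 > 52.
Pigeonhole: any 17th integer completes one of the 8 pairs, so 17 choices force a sum of 52.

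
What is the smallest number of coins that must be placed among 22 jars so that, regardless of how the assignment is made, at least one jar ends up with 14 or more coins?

With 286 coins one could put exactly 13 in each of the 22 jars, and no jar would reach 14.
Pigeonhole: one more coin must land in a jar that already has 13, giving it 14.
So 22 × 13 + 1 = 287 coins are required.

287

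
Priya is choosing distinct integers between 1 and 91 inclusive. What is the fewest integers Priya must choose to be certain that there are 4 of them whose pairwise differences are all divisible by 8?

Integers whose pairwise differences are multiples of 8 are exactly those sharing a remainder mod 8. The 8 residue classes mod 8 are the pigeonholes.
With 24 integers one could put 3 in each residue class and have no class reach 4.
The 25th integer pushes some class to 4, so 8·3 + 1 = 25.

25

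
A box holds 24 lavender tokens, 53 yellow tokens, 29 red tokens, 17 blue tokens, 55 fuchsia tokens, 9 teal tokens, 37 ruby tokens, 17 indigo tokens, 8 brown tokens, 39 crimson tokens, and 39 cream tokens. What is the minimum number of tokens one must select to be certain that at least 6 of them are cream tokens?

294

In the worst case for collecting cream tokens, every non-cream token comes out first.
There are 24 + 53 + 29 + 17 + 55 + 9 + 37 + 17 + 8 + 39 = 288 non-cream tokens altogether.
After those, each further token must be cream, so 288 + 6 = 294 draws guarantee 6 cream tokens.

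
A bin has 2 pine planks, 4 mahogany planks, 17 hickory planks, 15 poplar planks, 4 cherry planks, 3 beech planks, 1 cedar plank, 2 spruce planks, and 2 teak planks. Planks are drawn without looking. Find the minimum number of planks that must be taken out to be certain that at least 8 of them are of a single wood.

By pigeonhole, put each drawn plank into a box by wood. The largest draw with every box below 8 takes min(count, 7) from each wood; woods with fewer than 7 contribute all they have.
Σ min(cᵢ, 7) = 2 + 4 + 7 + 7 + 4 + 3 + 1 + 2 + 2 = 32.
Draw number 32 + 1 = 33 must push one box to 8.

33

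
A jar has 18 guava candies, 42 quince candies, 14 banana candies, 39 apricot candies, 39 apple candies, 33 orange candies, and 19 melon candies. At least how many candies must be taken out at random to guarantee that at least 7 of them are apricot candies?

In the worst case for collecting apricot candies, every non-apricot candy comes out first.
There are 18 + 42 + 14 + 39 + 33 + 19 = 165 non-apricot candies altogether.
After those, each further candy must be apricot, so 165 + 7 = 172 draws guarantee 7 apricot candies.

172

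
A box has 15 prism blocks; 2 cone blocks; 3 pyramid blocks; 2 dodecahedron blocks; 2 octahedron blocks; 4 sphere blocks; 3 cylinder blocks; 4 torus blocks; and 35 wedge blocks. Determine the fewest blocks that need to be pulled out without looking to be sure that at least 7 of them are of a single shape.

An adversary could hand out at most 6 blocks per shape (7 shapes run out sooner): 6 + 2 + 3 + 2 + 2 + 4 + 3 + 4 + 6 = 32 blocks and still no shape has 7.
Pigeonhole: one more block lands in a shape already at 6, so 33 draws are enough and 32 are not.

33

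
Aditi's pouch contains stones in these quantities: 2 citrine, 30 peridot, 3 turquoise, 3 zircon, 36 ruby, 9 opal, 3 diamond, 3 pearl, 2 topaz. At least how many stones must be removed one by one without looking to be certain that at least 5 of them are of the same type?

29

An adversary could hand out at most 4 stones per type (6 types run out sooner): 2 + 4 + 3 + 3 + 4 + 4 + 3 + 3 + 2 = 28 stones and still no type has 5.
One more stone lands in a type already at 4, so 29 draws are enough and 28 are not.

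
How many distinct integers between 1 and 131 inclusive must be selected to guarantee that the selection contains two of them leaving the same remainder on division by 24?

The 24 residue classes mod 24 are the pigeonholes.
With 24 integers one could put 1 in each residue class and have no class reach 2.
The 25th integer pushes some class to 2, so 24·1 + 1 = 25.

25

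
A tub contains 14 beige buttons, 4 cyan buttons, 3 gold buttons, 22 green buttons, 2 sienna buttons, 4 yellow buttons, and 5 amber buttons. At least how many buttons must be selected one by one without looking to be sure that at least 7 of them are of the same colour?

The 7 colours are the holes; the buttons drawn are the pigeons.
To avoid 7 of any one colour, the worst case takes at most 6 of each colour, or every button of a colour that has fewer than 6.
That gives 6 + 4 + 3 + 6 + 2 + 4 + 5 = 30 buttons with no colour reaching 7.
The next button forces some colour to 7, so 30 + 1 = 31.

31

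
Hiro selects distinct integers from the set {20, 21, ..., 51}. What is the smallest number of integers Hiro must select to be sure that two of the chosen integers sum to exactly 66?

20

A set avoiding the sum 66 can contain at most one of each pair {x, 66−x}, plus the 6 elements whose complement lies outside the range or equal to its own complement.
The integers 33, …, 51 (19 of them) are such a set: any two sum to at least 33+34 = 67 > 66.
Pigeonhole: any 20th integer completes one of the 13 pairs, so 20 choices force a sum of 66.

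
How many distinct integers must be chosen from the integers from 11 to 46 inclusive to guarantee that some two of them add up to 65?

23

Two chosen integers sum to 65 exactly when both halves of some pair {x, 65−x} with 19 ≤ x ≤ 65−x ≤ 46 are chosen — 14 such pairs.
The remaining 8 elements (those with no distinct partner in range) can never complete a 65-sum, so the worst case takes all of them and one from each pair: 8 + 14 = 22.
The 23rd integer has to be the second member of some pair, so 22 + 1 = 23.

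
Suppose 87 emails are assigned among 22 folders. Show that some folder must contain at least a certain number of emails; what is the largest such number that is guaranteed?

The 22 folders are the holes and the 87 emails are the pigeons.
If every folder held at most 3 emails, the total would be at most 22 × 3 = 66, which is less than 87.
So some folder holds at least ⌈87/22⌉ = 4 emails.

4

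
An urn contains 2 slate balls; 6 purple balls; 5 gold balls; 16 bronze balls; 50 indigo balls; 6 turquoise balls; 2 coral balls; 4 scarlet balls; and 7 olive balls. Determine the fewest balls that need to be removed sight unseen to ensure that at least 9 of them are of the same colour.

Put each drawn ball into a box by colour. The largest draw with every box below 9 takes min(count, 8) from each colour; colours with fewer than 8 contribute all they have.
Σ min(cᵢ, 8) = 2 + 6 + 5 + 8 + 8 + 6 + 2 + 4 + 7 = 48.
Draw number 48 + 1 = 49 must push one box to 9.

49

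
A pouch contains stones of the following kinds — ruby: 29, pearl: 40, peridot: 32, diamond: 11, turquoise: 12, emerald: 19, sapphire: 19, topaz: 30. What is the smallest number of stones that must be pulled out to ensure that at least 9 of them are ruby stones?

In the worst case for collecting ruby stones, every non-ruby stone comes out first.
There are 40 + 32 + 11 + 12 + 19 + 19 + 30 = 163 non-ruby stones altogether.
After those, each further stone must be ruby, so 163 + 9 = 172 draws guarantee 9 ruby stones.

172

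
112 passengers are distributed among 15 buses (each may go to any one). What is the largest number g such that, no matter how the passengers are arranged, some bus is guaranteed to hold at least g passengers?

8

By pigeonhole, the 15 buses are the holes and the 112 passengers are the pigeons.
If every bus held at most 7 passengers, the total would be at most 15 × 7 = 105, which is less than 112.
So some bus holds at least ⌈112/15⌉ = 8 passengers.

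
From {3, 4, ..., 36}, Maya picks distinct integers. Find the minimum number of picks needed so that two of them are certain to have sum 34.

21

Group the elements by complementary pair {x, 34−x}: {3,31}, {4,30}, {5,29}, …, giving 14 two-element pairs, the single value 17 (it cannot pair with itself since the integers are distinct), and 5 integers whose partner 34−x falls outside [3,36].
Treating each of those 20 groups as a pigeonhole, one can pick one integer per group — 20 integers — with no two summing to 34.
The 21st integer lands in an occupied pair, forcing a sum of 34.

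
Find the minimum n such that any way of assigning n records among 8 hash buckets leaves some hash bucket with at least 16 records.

With 120 records one could put exactly 15 in each of the 8 hash buckets, and no hash bucket would reach 16.
One more record must land in a hash bucket that already has 15, giving it 16.
So 8 × 15 + 1 = 121 records are required.

121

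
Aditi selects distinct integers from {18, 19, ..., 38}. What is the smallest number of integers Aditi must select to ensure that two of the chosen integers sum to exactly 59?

Two chosen integers sum to 59 exactly when both halves of some pair {x, 59−x} with 21 ≤ x ≤ 59−x ≤ 38 are chosen — 9 such pairs.
The remaining 3 elements (those with no distinct partner in range) can never complete a 59-sum, so the worst case takes all of them and one from each pair: 3 + 9 = 12.
By the pigeonhole principle, the 13th integer has to be the second member of some pair, so 12 + 1 = 13.

13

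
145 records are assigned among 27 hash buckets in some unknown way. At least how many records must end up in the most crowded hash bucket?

6

By pigeonhole, the 27 hash buckets are the holes and the 145 records are the pigeons.
If every hash bucket held at most 5 records, the total would be at most 27 × 5 = 135, which is less than 145.
So some hash bucket holds at least ⌈145/27⌉ = 6 records.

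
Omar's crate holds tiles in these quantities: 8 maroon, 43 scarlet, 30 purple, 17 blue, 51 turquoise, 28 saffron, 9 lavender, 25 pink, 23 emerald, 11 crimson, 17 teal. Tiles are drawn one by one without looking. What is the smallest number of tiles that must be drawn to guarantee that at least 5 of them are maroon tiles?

259

In the worst case for collecting maroon tiles, every non-maroon tile comes out first.
There are 43 + 30 + 17 + 51 + 28 + 9 + 25 + 23 + 11 + 17 = 254 non-maroon tiles altogether.
After those, each further tile must be maroon, so 254 + 5 = 259 draws guarantee 5 maroon tiles.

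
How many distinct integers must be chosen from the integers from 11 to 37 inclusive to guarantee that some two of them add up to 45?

A set avoiding the sum 45 can contain at most one of each pair {x, 45−x}, plus the 3 elements whose complement lies outside the range.
The integers 23, …, 37 (15 of them) are such a set: any two sum to at least 23+24 = 47 > 45.
By the pigeonhole principle, any 16th integer completes one of the 12 pairs, so 16 choices force a sum of 45.

16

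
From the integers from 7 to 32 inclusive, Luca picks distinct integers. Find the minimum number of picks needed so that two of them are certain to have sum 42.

A set avoiding the sum 42 can contain at most one of each pair {x, 42−x}, plus the 4 elements whose complement lies outside the range or equal to its own complement.
The integers 7, …, 21 (15 of them) are such a set: any two sum to at least 7+8 = 15 and at most 20+21 = 41 < 42.
Any 16th integer completes one of the 11 pairs, so 16 choices force a sum of 42.

16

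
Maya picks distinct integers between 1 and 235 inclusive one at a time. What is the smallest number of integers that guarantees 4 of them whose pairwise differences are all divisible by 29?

88

Integers whose pairwise differences are multiples of 29 are exactly those sharing a remainder mod 29. By the pigeonhole principle, the 29 residue classes mod 29 are the pigeonholes.
With 87 integers one could put 3 in each residue class and have no class reach 4.
The 88th integer pushes some class to 4, so 29·3 + 1 = 88.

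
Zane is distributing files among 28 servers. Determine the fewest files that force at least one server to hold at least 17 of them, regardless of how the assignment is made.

With 448 files one could put exactly 16 in each of the 28 servers, and no server would reach 17.
By the pigeonhole principle, one more file must land in a server that already has 16, giving it 17.
So 28 × 16 + 1 = 449 files are required.

449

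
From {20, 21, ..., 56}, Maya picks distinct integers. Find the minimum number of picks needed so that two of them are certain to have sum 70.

A set avoiding the sum 70 can contain at most one of each pair {x, 70−x}, plus the 7 elements whose complement lies outside the range or equal to its own complement.
The integers 35, …, 56 (22 of them) are such a set: any two sum to at least 35+36 = 71 > 70.
Pigeonhole: any 23rd integer completes one of the 15 pairs, so 23 choices force a sum of 70.

23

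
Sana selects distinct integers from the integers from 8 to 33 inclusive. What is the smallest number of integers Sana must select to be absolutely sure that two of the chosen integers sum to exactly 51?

A set avoiding the sum 51 can contain at most one of each pair {x, 51−x}, plus the 10 elements whose complement lies outside the range.
The integers 8, …, 25 (18 of them) are such a set: any two sum to at least 8+9 = 17 and at most 24+25 = 49 < 51.
Any 19th integer completes one of the 8 pairs, so 19 choices force a sum of 51.

19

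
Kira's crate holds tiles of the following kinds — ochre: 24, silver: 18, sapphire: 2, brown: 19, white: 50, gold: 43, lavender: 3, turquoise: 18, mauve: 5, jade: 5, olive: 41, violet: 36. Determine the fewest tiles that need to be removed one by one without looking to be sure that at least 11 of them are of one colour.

Pigeonhole: put each drawn tile into a box by colour. The largest draw with every box below 11 takes min(count, 10) from each colour; colours with fewer than 10 contribute all they have.
Σ min(cᵢ, 10) = 10 + 10 + 2 + 10 + 10 + 10 + 3 + 10 + 5 + 5 + 10 + 10 = 95.
Draw number 95 + 1 = 96 must push one box to 11.

96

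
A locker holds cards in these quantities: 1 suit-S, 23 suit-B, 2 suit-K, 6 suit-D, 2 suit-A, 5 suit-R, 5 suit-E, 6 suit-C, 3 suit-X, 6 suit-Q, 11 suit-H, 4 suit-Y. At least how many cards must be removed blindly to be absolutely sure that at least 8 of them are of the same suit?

Pigeonhole: the 12 suits are the holes; the cards drawn are the pigeons.
To avoid 8 of any one suit, the worst case takes at most 7 of each suit, or every card of a suit that has fewer than 7.
That gives 1 + 7 + 2 + 6 + 2 + 5 + 5 + 6 + 3 + 6 + 7 + 4 = 54 cards with no suit reaching 8.
The next card forces some suit to 8, so 54 + 1 = 55.

55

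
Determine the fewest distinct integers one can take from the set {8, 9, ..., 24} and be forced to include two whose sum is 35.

11

Two chosen integers sum to 35 exactly when both halves of some pair {x, 35−x} with 11 ≤ x ≤ 35−x ≤ 24 are chosen — 7 such pairs.
The remaining 3 elements (those with no distinct partner in range) can never complete a 35-sum, so the worst case takes all of them and one from each pair: 3 + 7 = 10.
Pigeonhole: the 11th integer has to be the second member of some pair, so 10 + 1 = 11.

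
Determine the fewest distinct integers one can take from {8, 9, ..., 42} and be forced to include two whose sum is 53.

A set avoiding the sum 53 can contain at most one of each pair {x, 53−x}, plus the 3 elements whose complement lies outside the range.
The integers 8, …, 26 (19 of them) are such a set: any two sum to at least 8+9 = 17 and at most 25+26 = 51 < 53.
Any 20th integer completes one of the 16 pairs, so 20 choices force a sum of 53.

20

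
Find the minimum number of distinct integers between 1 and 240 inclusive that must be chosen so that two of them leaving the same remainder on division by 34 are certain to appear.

35

The 34 residue classes mod 34 are the pigeonholes.
With 34 integers one could put 1 in each residue class and have no class reach 2.
The 35th integer pushes some class to 2, so 34·1 + 1 = 35.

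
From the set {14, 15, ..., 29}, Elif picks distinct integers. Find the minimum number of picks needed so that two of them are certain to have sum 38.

Two chosen integers sum to 38 exactly when both halves of some pair {x, 38−x} with 14 ≤ x ≤ 38−x ≤ 24 are chosen — 5 such pairs.
The remaining 6 elements (those with no distinct partner in range) can never complete a 38-sum, so the worst case takes all of them and one from each pair: 6 + 5 = 11.
By the pigeonhole principle, the 12th integer has to be the second member of some pair, so 11 + 1 = 12.

12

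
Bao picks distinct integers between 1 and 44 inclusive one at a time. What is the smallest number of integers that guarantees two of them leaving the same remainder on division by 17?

The 17 residue classes mod 17 are the pigeonholes.
With 17 integers one could put 1 in each residue class and have no class reach 2.
The 18th integer pushes some class to 2, so 17·1 + 1 = 18.

18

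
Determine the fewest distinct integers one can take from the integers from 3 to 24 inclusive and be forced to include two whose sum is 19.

Group the elements by complementary pair {x, 19−x}: {3,16}, {4,15}, {5,14}, …, giving 7 two-element pairs and 8 integers whose partner 19−x falls outside [3,24].
By pigeonhole, treating each of those 15 groups as a pigeonhole, one can pick one integer per group — 15 integers — with no two summing to 19.
The 16th integer lands in an occupied pair, forcing a sum of 19.

16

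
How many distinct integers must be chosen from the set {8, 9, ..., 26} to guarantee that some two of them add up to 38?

Two chosen integers sum to 38 exactly when both halves of some pair {x, 38−x} with 12 ≤ x ≤ 38−x ≤ 26 are chosen — 7 such pairs.
The remaining 5 elements (those with no distinct partner in range) can never complete a 38-sum, so the worst case takes all of them and one from each pair: 5 + 7 = 12.
Pigeonhole: the 13th integer has to be the second member of some pair, so 12 + 1 = 13.

13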